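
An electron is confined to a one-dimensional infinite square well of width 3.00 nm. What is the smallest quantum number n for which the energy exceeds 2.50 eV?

E_1 = h²/(8m_eL²) = 6.694×10^-21 J = 0.04179 eV.
Need n² > 2.50/0.04179 = 59.82, i.e. n > 7.734.
The smallest integer satisfying this is n = 8.

n = 8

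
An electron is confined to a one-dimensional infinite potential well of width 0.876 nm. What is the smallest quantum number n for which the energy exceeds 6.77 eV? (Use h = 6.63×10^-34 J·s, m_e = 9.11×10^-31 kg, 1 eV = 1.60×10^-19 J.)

E_1 = h²/(8m_eL²) = 7.860×10^-20 J = 0.4913 eV.
Need n² > 6.77/0.4913 = 13.78, i.e. n > 3.712.
The smallest integer satisfying this is n = 4.

n = 4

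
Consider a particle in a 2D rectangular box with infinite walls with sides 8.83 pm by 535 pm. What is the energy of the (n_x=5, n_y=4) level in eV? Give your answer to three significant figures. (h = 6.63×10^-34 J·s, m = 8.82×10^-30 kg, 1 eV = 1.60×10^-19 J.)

For a 2D rectangular well E = (h²/8m)·Σ n_i²/L_i² = (6.63×10^-34)²/(8·8.82×10^-30) · [5²/(8.83 pm)² + 4²/(535 pm)²].
Evaluating gives E = 1.998×10^-15 J = 1.25×10^4 eV.

E = 1.25×10^4 eV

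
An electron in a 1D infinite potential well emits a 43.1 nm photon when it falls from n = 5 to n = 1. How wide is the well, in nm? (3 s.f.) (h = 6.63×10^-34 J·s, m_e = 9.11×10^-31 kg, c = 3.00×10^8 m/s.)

L = 0.560 nm

The photon carries ΔE = hc/λ = 6.63×10^-34·3.00×10^8/4.31×10^-8 m = 4.615×10^-18 J.
Since ΔE = (5² − 1²)E_1, E_1 = 1.923×10^-19 J, and L = h/√(8m_eE_1) = 5.60×10^-10 m = 0.560 nm.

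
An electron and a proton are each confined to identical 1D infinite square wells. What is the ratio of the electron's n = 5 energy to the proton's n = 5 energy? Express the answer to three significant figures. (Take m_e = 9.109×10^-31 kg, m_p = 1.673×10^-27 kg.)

E_n ∝ 1/m at fixed n and L, so the ratio is m_p/m_e = 1.673×10^-27/9.109×10^-31 = 1.84×10^3.

1.84×10^3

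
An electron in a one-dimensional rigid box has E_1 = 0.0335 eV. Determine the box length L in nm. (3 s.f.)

From E_n = n²h²/(8m_eL²), L = n·h/√(8m_eE_n).
E_1 = 0.0335 eV = 5.367×10^-21 J, so L = 1·6.626×10^-34/√(8·9.109×10^-31·5.367×10^-21) = 3.35×10^-9 m = 3.35 nm.

L = 3.35 nm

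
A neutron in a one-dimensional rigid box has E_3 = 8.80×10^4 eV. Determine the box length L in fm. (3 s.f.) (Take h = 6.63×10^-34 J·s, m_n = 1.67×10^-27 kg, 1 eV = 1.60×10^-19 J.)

L = 145 fm

From E_n = n²h²/(8m_nL²), L = n·h/√(8m_nE_n).
E_3 = 8.80×10^4 eV = 1.408×10^-14 J, so L = 3·6.63×10^-34/√(8·1.67×10^-27·1.408×10^-14) = 1.45×10^-13 m = 145 fm.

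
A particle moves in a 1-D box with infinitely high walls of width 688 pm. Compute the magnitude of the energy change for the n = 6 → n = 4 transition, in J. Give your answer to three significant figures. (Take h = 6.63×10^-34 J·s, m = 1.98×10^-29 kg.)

|ΔE| = 1.17×10^-19 J

E_1 = h²/(8mL²) = 5.863×10^-21 J.
|ΔE| = |6² − 4²|·E_1 = 20·5.863×10^-21 J = 1.17×10^-19 J.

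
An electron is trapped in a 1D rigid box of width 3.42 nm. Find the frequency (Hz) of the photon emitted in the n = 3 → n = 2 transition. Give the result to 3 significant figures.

E_1 = h²/(8m_eL²) = 5.151×10^-21 J and ΔE = (3² − 2²)E_1 = 2.576×10^-20 J.
f = ΔE/h = 2.576×10^-20/6.626×10^-34 = 3.89×10^13 Hz.

f = 3.89×10^13 Hz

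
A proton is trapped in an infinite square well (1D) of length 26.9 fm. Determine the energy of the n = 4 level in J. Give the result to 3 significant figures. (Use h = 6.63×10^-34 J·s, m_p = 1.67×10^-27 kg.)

For an infinite well E_n = n²h²/(8m_pL²), so E_1 = h²/(8m_pL²) = (6.63×10^-34)²/(8·1.67×10^-27·(2.69×10^-14 m)²) = 4.547×10^-14 J.
Then E_4 = 4²·E_1 = 16·4.547×10^-14 J = 7.28×10^-13 J.

E_4 = 7.28×10^-13 J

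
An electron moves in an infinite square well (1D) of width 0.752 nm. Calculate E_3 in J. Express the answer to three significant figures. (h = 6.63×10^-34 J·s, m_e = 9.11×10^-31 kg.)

For an infinite well E_n = n²h²/(8m_eL²), so E_1 = h²/(8m_eL²) = (6.63×10^-34)²/(8·9.11×10^-31·(7.52×10^-10 m)²) = 1.067×10^-19 J.
Then E_3 = 3²·E_1 = 9·1.067×10^-19 J = 9.60×10^-19 J.

E_3 = 9.60×10^-19 J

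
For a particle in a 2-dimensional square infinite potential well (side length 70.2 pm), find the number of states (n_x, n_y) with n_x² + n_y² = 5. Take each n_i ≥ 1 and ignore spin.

The level has n_x² + n_y² = 5. The ordered positive-integer solutions are (1, 2), (2, 1).
That gives 2 states.

degeneracy = 2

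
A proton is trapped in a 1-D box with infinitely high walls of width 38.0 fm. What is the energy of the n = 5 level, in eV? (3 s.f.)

E_5 = 3.55×10^6 eV

For an infinite well E_n = n²h²/(8m_pL²), so E_1 = h²/(8m_pL²) = (6.626×10^-34)²/(8·1.673×10^-27·(3.80×10^-14 m)²) = 2.272×10^-14 J.
Then E_5 = 5²·E_1 = 25·2.272×10^-14 J = 5.680×10^-13 J.
Converting, E_5 = 5.680×10^-13 J / (1.602×10^-19 J/eV) = 3.55×10^6 eV.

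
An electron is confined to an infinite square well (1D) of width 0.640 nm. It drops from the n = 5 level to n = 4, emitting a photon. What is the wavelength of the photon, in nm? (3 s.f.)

E_1 = h²/(8m_eL²) = 1.471×10^-19 J, so ΔE = (5² − 4²)E_1 = 1.324×10^-18 J.
λ = hc/ΔE = (6.626×10^-34·2.998×10^8)/1.324×10^-18 = 1.50×10^-7 m = 150 nm.

λ = 150 nm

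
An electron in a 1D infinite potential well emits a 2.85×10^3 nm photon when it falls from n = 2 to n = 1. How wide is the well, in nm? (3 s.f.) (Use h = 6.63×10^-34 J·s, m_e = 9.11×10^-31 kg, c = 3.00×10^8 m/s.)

L = 1.61 nm

The photon carries ΔE = hc/λ = 6.63×10^-34·3.00×10^8/2.85×10^-6 m = 6.979×10^-20 J.
Since ΔE = (2² − 1²)E_1, E_1 = 2.326×10^-20 J, and L = h/√(8m_eE_1) = 1.61×10^-9 m = 1.61 nm.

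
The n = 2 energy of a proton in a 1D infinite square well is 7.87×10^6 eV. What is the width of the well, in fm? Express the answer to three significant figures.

From E_n = n²h²/(8m_pL²), L = n·h/√(8m_pE_n).
E_2 = 7.87×10^6 eV = 1.261×10^-12 J, so L = 2·6.626×10^-34/√(8·1.673×10^-27·1.261×10^-12) = 1.02×10^-14 m = 10.2 fm.

L = 10.2 fm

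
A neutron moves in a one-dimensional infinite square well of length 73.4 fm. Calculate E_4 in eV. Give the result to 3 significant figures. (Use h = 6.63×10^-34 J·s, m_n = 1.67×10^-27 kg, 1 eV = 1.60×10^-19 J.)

For an infinite well E_n = n²h²/(8m_nL²), so E_1 = h²/(8m_nL²) = (6.63×10^-34)²/(8·1.67×10^-27·(7.34×10^-14 m)²) = 6.107×10^-15 J.
Then E_4 = 4²·E_1 = 16·6.107×10^-15 J = 9.771×10^-14 J.
Converting, E_4 = 9.771×10^-14 J / (1.60×10^-19 J/eV) = 6.11×10^5 eV.

E_4 = 6.11×10^5 eV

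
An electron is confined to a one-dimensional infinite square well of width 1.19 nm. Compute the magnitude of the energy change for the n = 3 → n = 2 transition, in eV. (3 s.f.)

|ΔE| = 1.33 eV

E_1 = h²/(8m_eL²) = 4.254×10^-20 J.
|ΔE| = |3² − 2²|·E_1 = 5·4.254×10^-20 J = 2.127×10^-19 J = 1.33 eV.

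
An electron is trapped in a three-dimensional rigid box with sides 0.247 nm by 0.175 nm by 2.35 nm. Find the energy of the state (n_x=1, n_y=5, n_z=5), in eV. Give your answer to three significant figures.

E = 315 eV

For a 3D rectangular well E = (h²/8m_e)·Σ n_i²/L_i² = (6.626×10^-34)²/(8·9.109×10^-31) · [1²/(0.247 nm)² + 5²/(0.175 nm)² + 5²/(2.35 nm)²].
Evaluating gives E = 5.044×10^-17 J = 315 eV.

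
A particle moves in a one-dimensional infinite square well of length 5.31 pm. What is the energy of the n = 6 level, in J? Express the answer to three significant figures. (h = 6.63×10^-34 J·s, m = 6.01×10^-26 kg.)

For an infinite well E_n = n²h²/(8mL²), so E_1 = h²/(8mL²) = (6.63×10^-34)²/(8·6.01×10^-26·(5.31×10^-12 m)²) = 3.242×10^-20 J.
Then E_6 = 6²·E_1 = 36·3.242×10^-20 J = 1.17×10^-18 J.

E_6 = 1.17×10^-18 J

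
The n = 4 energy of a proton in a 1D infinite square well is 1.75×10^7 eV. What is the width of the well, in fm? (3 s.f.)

L = 13.7 fm

From E_n = n²h²/(8m_pL²), L = n·h/√(8m_pE_n).
E_4 = 1.75×10^7 eV = 2.803×10^-12 J, so L = 4·6.626×10^-34/√(8·1.673×10^-27·2.803×10^-12) = 1.37×10^-14 m = 13.7 fm.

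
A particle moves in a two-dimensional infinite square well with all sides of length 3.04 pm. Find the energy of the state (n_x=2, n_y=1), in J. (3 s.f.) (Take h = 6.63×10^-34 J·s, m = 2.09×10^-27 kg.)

For a 2D rectangular well E = (h²/8m)·Σ n_i²/L_i² = (6.63×10^-34)²/(8·2.09×10^-27) · [2²/(3.04 pm)² + 1²/(3.04 pm)²].
Evaluating gives E = 1.42×10^-17 J.

E = 1.42×10^-17 J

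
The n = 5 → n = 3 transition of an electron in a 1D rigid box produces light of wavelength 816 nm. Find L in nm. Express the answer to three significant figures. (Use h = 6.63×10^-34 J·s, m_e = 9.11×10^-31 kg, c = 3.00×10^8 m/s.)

The photon carries ΔE = hc/λ = 6.63×10^-34·3.00×10^8/8.16×10^-7 m = 2.438×10^-19 J.
Since ΔE = (5² − 3²)E_1, E_1 = 1.524×10^-20 J, and L = h/√(8m_eE_1) = 1.99×10^-9 m = 1.99 nm.

L = 1.99 nm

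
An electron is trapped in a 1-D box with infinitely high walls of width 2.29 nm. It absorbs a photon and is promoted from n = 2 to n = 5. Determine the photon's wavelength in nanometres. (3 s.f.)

λ = 823 nm

E_1 = h²/(8m_eL²) = 1.149×10^-20 J, so ΔE = (5² − 2²)E_1 = 2.413×10^-19 J.
λ = hc/ΔE = (6.626×10^-34·2.998×10^8)/2.413×10^-19 = 8.23×10^-7 m = 823 nm.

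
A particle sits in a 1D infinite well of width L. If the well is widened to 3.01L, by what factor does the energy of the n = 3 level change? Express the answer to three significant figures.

E_n ∝ 1/L², so the energy scales by 1/3.01² = 0.110.

0.110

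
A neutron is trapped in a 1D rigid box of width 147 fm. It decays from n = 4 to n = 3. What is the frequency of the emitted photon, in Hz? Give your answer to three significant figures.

f = 1.60×10^19 Hz

E_1 = h²/(8m_nL²) = 1.516×10^-15 J and ΔE = (4² − 3²)E_1 = 1.061×10^-14 J.
f = ΔE/h = 1.061×10^-14/6.626×10^-34 = 1.60×10^19 Hz.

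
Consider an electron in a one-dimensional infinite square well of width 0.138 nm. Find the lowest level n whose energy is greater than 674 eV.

E_1 = h²/(8m_eL²) = 3.164×10^-18 J = 19.75 eV.
Need n² > 674/19.75 = 34.13, i.e. n > 5.842.
The smallest integer satisfying this is n = 6.

n = 6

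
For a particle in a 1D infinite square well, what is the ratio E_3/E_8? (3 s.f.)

0.141

E_n ∝ n², so E_3/E_8 = 3²/8² = 9/64 = 0.141.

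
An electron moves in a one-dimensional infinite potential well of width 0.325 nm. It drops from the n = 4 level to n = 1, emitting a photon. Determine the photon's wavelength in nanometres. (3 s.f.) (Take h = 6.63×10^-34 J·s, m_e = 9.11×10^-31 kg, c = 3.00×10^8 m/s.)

E_1 = h²/(8m_eL²) = 5.710×10^-19 J, so ΔE = (4² − 1²)E_1 = 8.565×10^-18 J.
λ = hc/ΔE = (6.63×10^-34·3.00×10^8)/8.565×10^-18 = 2.32×10^-8 m = 23.2 nm.

λ = 23.2 nm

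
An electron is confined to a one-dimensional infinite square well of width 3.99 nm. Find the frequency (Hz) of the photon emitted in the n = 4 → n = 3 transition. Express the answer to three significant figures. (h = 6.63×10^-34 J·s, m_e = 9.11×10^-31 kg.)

f = 4.00×10^13 Hz

E_1 = h²/(8m_eL²) = 3.789×10^-21 J and ΔE = (4² − 3²)E_1 = 2.652×10^-20 J.
f = ΔE/h = 2.652×10^-20/6.63×10^-34 = 4.00×10^13 Hz.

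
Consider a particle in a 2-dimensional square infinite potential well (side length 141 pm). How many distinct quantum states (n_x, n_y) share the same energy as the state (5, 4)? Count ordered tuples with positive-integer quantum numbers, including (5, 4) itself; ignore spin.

The level has n_x² + n_y² = 41. The ordered positive-integer solutions are (4, 5), (5, 4).
That gives 2 states.

degeneracy = 2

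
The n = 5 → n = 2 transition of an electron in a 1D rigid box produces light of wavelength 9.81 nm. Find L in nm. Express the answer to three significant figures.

L = 0.250 nm

The photon carries ΔE = hc/λ = 6.626×10^-34·2.998×10^8/9.81×10^-9 m = 2.025×10^-17 J.
Since ΔE = (5² − 2²)E_1, E_1 = 9.643×10^-19 J, and L = h/√(8m_eE_1) = 2.50×10^-10 m = 0.250 nm.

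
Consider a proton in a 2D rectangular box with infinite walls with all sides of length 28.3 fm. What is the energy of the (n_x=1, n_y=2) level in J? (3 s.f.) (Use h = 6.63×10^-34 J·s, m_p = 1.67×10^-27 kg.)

For a 2D rectangular well E = (h²/8m_p)·Σ n_i²/L_i² = (6.63×10^-34)²/(8·1.67×10^-27) · [1²/(28.3 fm)² + 2²/(28.3 fm)²].
Evaluating gives E = 2.05×10^-13 J.

E = 2.05×10^-13 J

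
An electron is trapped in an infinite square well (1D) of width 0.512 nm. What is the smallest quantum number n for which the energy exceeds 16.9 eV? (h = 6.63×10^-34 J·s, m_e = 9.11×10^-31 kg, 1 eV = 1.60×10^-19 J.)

n = 4

E_1 = h²/(8m_eL²) = 2.301×10^-19 J = 1.438 eV.
Need n² > 16.9/1.438 = 11.75, i.e. n > 3.428.
The smallest integer satisfying this is n = 4.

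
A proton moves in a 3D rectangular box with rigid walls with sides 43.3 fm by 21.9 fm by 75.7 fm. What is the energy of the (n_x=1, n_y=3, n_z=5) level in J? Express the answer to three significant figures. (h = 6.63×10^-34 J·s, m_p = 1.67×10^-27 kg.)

For a 3D rectangular well E = (h²/8m_p)·Σ n_i²/L_i² = (6.63×10^-34)²/(8·1.67×10^-27) · [1²/(43.3 fm)² + 3²/(21.9 fm)² + 5²/(75.7 fm)²].
Evaluating gives E = 7.78×10^-13 J.

E = 7.78×10^-13 J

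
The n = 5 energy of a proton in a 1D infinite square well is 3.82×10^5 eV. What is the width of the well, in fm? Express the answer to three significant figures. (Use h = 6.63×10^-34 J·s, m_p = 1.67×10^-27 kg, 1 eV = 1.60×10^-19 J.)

From E_n = n²h²/(8m_pL²), L = n·h/√(8m_pE_n).
E_5 = 3.82×10^5 eV = 6.112×10^-14 J, so L = 5·6.63×10^-34/√(8·1.67×10^-27·6.112×10^-14) = 1.16×10^-13 m = 116 fm.

L = 116 fm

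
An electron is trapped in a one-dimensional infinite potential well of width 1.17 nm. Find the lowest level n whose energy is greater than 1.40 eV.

E_1 = h²/(8m_eL²) = 4.401×10^-20 J = 0.2747 eV.
Need n² > 1.40/0.2747 = 5.096, i.e. n > 2.257.
The smallest integer satisfying this is n = 3.

n = 3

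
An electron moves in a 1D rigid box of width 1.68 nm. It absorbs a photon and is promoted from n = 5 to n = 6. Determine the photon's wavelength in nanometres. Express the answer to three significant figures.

E_1 = h²/(8m_eL²) = 2.135×10^-20 J, so ΔE = (6² − 5²)E_1 = 2.348×10^-19 J.
λ = hc/ΔE = (6.626×10^-34·2.998×10^8)/2.348×10^-19 = 8.46×10^-7 m = 846 nm.

λ = 846 nm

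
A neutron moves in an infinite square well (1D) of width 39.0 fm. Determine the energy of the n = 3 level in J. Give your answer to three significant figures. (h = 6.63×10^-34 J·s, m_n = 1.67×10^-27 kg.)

For an infinite well E_n = n²h²/(8m_nL²), so E_1 = h²/(8m_nL²) = (6.63×10^-34)²/(8·1.67×10^-27·(3.90×10^-14 m)²) = 2.163×10^-14 J.
Then E_3 = 3²·E_1 = 9·2.163×10^-14 J = 1.95×10^-13 J.

E_3 = 1.95×10^-13 J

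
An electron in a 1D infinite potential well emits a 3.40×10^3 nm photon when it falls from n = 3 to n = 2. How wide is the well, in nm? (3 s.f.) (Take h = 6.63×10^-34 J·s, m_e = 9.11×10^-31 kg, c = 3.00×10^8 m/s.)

L = 2.27 nm

The photon carries ΔE = hc/λ = 6.63×10^-34·3.00×10^8/3.40×10^-6 m = 5.850×10^-20 J.
Since ΔE = (3² − 2²)E_1, E_1 = 1.170×10^-20 J, and L = h/√(8m_eE_1) = 2.27×10^-9 m = 2.27 nm.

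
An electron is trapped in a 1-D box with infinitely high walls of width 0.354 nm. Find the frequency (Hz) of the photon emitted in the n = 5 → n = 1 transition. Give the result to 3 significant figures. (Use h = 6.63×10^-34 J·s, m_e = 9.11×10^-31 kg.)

E_1 = h²/(8m_eL²) = 4.813×10^-19 J and ΔE = (5² − 1²)E_1 = 1.155×10^-17 J.
f = ΔE/h = 1.155×10^-17/6.63×10^-34 = 1.74×10^16 Hz.

f = 1.74×10^16 Hz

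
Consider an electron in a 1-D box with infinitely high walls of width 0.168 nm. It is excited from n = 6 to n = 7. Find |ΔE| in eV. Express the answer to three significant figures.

E_1 = h²/(8m_eL²) = 2.135×10^-18 J.
|ΔE| = |6² − 7²|·E_1 = 13·2.135×10^-18 J = 2.775×10^-17 J = 173 eV.

|ΔE| = 173 eV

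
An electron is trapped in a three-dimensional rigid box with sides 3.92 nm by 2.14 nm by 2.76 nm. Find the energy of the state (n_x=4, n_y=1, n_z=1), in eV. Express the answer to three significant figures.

E = 0.523 eV

For a 3D rectangular well E = (h²/8m_e)·Σ n_i²/L_i² = (6.626×10^-34)²/(8·9.109×10^-31) · [4²/(3.92 nm)² + 1²/(2.14 nm)² + 1²/(2.76 nm)²].
Evaluating gives E = 8.380×10^-20 J = 0.523 eV.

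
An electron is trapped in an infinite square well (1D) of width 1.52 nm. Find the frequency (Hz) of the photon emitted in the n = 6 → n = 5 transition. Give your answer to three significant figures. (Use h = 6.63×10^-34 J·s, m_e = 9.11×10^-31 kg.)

f = 4.33×10^14 Hz

E_1 = h²/(8m_eL²) = 2.611×10^-20 J and ΔE = (6² − 5²)E_1 = 2.872×10^-19 J.
f = ΔE/h = 2.872×10^-19/6.63×10^-34 = 4.33×10^14 Hz.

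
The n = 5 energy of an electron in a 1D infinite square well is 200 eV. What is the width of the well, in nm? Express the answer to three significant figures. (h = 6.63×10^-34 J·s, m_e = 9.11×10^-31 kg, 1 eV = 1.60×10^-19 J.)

From E_n = n²h²/(8m_eL²), L = n·h/√(8m_eE_n).
E_5 = 200 eV = 3.200×10^-17 J, so L = 5·6.63×10^-34/√(8·9.11×10^-31·3.200×10^-17) = 2.17×10^-10 m = 0.217 nm.

L = 0.217 nm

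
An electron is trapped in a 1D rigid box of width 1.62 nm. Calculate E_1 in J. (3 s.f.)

For an infinite well E_n = n²h²/(8m_eL²), so E_1 = h²/(8m_eL²) = (6.626×10^-34)²/(8·9.109×10^-31·(1.62×10^-9 m)²) = 2.296×10^-20 J.

E_1 = 2.30×10^-20 J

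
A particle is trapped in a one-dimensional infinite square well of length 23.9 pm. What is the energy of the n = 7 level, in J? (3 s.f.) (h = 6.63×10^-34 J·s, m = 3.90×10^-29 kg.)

E_7 = 1.21×10^-16 J

For an infinite well E_n = n²h²/(8mL²), so E_1 = h²/(8mL²) = (6.63×10^-34)²/(8·3.90×10^-29·(2.39×10^-11 m)²) = 2.466×10^-18 J.
Then E_7 = 7²·E_1 = 49·2.466×10^-18 J = 1.21×10^-16 J.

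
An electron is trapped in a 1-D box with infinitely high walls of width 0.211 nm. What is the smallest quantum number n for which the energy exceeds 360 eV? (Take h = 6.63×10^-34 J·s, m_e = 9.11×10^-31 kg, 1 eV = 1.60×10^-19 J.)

n = 7

E_1 = h²/(8m_eL²) = 1.355×10^-18 J = 8.469 eV.
Need n² > 360/8.469 = 42.51, i.e. n > 6.520.
The smallest integer satisfying this is n = 7.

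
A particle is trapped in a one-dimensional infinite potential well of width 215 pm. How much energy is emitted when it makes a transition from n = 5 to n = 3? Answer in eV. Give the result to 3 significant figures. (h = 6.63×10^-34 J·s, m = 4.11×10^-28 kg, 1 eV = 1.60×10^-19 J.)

E_1 = h²/(8mL²) = 2.892×10^-21 J.
|ΔE| = |5² − 3²|·E_1 = 16·2.892×10^-21 J = 4.627×10^-20 J = 0.289 eV.

|ΔE| = 0.289 eV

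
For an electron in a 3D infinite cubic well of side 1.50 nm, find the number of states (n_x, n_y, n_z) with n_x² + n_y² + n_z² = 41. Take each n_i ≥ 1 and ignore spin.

degeneracy = 9

The level has n_x² + n_y² + n_z² = 41. The ordered positive-integer solutions are (1, 2, 6), (1, 6, 2), (2, 1, 6), (2, 6, 1), (3, 4, 4), (4, 3, 4), (4, 4, 3), (6, 1, 2), (6, 2, 1).
That gives 9 states.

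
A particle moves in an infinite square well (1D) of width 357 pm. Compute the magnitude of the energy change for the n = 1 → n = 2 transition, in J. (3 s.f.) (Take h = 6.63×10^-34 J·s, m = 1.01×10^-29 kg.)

|ΔE| = 1.28×10^-19 J

E_1 = h²/(8mL²) = 4.269×10^-20 J.
|ΔE| = |1² − 2²|·E_1 = 3·4.269×10^-20 J = 1.28×10^-19 J.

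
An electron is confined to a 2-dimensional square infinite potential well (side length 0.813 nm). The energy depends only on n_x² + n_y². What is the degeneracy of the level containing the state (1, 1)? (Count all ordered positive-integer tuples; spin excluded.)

degeneracy = 1

The level has n_x² + n_y² = 2. The ordered positive-integer solutions are (1, 1).
That gives 1 state.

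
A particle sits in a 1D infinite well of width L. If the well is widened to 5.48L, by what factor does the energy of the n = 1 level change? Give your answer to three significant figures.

E_n ∝ 1/L², so the energy scales by 1/5.48² = 0.0333.

0.0333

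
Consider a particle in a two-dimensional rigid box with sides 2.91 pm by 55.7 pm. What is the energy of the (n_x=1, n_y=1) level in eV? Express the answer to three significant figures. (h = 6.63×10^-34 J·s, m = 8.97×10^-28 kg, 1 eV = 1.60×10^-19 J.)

E = 45.3 eV

For a 2D rectangular well E = (h²/8m)·Σ n_i²/L_i² = (6.63×10^-34)²/(8·8.97×10^-28) · [1²/(2.91 pm)² + 1²/(55.7 pm)²].
Evaluating gives E = 7.253×10^-18 J = 45.3 eV.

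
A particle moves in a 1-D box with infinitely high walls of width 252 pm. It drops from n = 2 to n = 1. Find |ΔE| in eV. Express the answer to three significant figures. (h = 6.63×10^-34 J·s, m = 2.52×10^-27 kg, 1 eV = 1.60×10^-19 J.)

|ΔE| = 0.00644 eV

E_1 = h²/(8mL²) = 3.433×10^-22 J.
|ΔE| = |2² − 1²|·E_1 = 3·3.433×10^-22 J = 1.030×10^-21 J = 0.00644 eV.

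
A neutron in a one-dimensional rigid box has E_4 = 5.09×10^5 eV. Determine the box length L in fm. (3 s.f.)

L = 80.2 fm

From E_n = n²h²/(8m_nL²), L = n·h/√(8m_nE_n).
E_4 = 5.09×10^5 eV = 8.154×10^-14 J, so L = 4·6.626×10^-34/√(8·1.675×10^-27·8.154×10^-14) = 8.02×10^-14 m = 80.2 fm.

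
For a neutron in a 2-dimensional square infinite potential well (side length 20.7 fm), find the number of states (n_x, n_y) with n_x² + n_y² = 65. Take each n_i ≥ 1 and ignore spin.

degeneracy = 4

The level has n_x² + n_y² = 65. The ordered positive-integer solutions are (1, 8), (4, 7), (7, 4), (8, 1).
That gives 4 states.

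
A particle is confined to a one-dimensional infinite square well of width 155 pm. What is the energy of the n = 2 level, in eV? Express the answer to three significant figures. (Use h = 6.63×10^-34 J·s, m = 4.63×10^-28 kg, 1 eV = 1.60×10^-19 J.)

For an infinite well E_n = n²h²/(8mL²), so E_1 = h²/(8mL²) = (6.63×10^-34)²/(8·4.63×10^-28·(1.55×10^-10 m)²) = 4.940×10^-21 J.
Then E_2 = 2²·E_1 = 4·4.940×10^-21 J = 1.976×10^-20 J.
Converting, E_2 = 1.976×10^-20 J / (1.60×10^-19 J/eV) = 0.123 eV.

E_2 = 0.123 eV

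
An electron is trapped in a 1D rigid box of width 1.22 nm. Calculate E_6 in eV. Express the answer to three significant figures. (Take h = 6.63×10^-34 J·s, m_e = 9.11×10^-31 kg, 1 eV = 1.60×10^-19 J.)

E_6 = 9.12 eV

For an infinite well E_n = n²h²/(8m_eL²), so E_1 = h²/(8m_eL²) = (6.63×10^-34)²/(8·9.11×10^-31·(1.22×10^-9 m)²) = 4.052×10^-20 J.
Then E_6 = 6²·E_1 = 36·4.052×10^-20 J = 1.459×10^-18 J.
Converting, E_6 = 1.459×10^-18 J / (1.60×10^-19 J/eV) = 9.12 eV.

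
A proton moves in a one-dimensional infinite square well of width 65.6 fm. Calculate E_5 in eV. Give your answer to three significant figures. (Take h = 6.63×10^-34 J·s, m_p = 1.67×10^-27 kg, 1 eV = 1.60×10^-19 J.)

E_5 = 1.19×10^6 eV

For an infinite well E_n = n²h²/(8m_pL²), so E_1 = h²/(8m_pL²) = (6.63×10^-34)²/(8·1.67×10^-27·(6.56×10^-14 m)²) = 7.646×10^-15 J.
Then E_5 = 5²·E_1 = 25·7.646×10^-15 J = 1.911×10^-13 J.
Converting, E_5 = 1.911×10^-13 J / (1.60×10^-19 J/eV) = 1.19×10^6 eV.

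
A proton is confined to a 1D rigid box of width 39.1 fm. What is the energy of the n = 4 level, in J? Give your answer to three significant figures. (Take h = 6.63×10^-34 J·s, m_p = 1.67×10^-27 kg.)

For an infinite well E_n = n²h²/(8m_pL²), so E_1 = h²/(8m_pL²) = (6.63×10^-34)²/(8·1.67×10^-27·(3.91×10^-14 m)²) = 2.152×10^-14 J.
Then E_4 = 4²·E_1 = 16·2.152×10^-14 J = 3.44×10^-13 J.

E_4 = 3.44×10^-13 J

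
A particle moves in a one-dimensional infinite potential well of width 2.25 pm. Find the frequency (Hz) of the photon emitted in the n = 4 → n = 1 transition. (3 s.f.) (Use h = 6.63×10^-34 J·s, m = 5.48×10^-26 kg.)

E_1 = h²/(8mL²) = 1.981×10^-19 J and ΔE = (4² − 1²)E_1 = 2.971×10^-18 J.
f = ΔE/h = 2.971×10^-18/6.63×10^-34 = 4.48×10^15 Hz.

f = 4.48×10^15 Hz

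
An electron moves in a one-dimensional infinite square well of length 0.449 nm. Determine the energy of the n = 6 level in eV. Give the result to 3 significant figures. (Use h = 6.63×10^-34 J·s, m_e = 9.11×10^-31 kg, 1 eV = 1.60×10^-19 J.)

For an infinite well E_n = n²h²/(8m_eL²), so E_1 = h²/(8m_eL²) = (6.63×10^-34)²/(8·9.11×10^-31·(4.49×10^-10 m)²) = 2.992×10^-19 J.
Then E_6 = 6²·E_1 = 36·2.992×10^-19 J = 1.077×10^-17 J.
Converting, E_6 = 1.077×10^-17 J / (1.60×10^-19 J/eV) = 67.3 eV.

E_6 = 67.3 eV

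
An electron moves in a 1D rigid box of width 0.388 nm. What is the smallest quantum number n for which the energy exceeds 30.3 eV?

n = 4

E_1 = h²/(8m_eL²) = 4.002×10^-19 J = 2.498 eV.
Need n² > 30.3/2.498 = 12.13, i.e. n > 3.483.
The smallest integer satisfying this is n = 4.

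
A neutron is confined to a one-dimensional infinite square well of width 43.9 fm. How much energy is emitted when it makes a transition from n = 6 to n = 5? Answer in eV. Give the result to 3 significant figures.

E_1 = h²/(8m_nL²) = 1.700×10^-14 J.
|ΔE| = |6² − 5²|·E_1 = 11·1.700×10^-14 J = 1.870×10^-13 J = 1.17×10^6 eV.

|ΔE| = 1.17×10^6 eV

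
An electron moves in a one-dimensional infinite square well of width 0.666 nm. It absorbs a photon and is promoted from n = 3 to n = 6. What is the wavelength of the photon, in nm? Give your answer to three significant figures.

λ = 54.2 nm

E_1 = h²/(8m_eL²) = 1.358×10^-19 J, so ΔE = (6² − 3²)E_1 = 3.667×10^-18 J.
λ = hc/ΔE = (6.626×10^-34·2.998×10^8)/3.667×10^-18 = 5.42×10^-8 m = 54.2 nm.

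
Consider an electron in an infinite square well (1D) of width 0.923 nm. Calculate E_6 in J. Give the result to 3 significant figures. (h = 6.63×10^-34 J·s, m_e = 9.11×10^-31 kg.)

For an infinite well E_n = n²h²/(8m_eL²), so E_1 = h²/(8m_eL²) = (6.63×10^-34)²/(8·9.11×10^-31·(9.23×10^-10 m)²) = 7.080×10^-20 J.
Then E_6 = 6²·E_1 = 36·7.080×10^-20 J = 2.55×10^-18 J.

E_6 = 2.55×10^-18 J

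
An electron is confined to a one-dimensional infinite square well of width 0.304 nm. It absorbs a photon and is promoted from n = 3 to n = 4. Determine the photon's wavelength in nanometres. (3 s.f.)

λ = 43.5 nm

E_1 = h²/(8m_eL²) = 6.519×10^-19 J, so ΔE = (4² − 3²)E_1 = 4.563×10^-18 J.
λ = hc/ΔE = (6.626×10^-34·2.998×10^8)/4.563×10^-18 = 4.35×10^-8 m = 43.5 nm.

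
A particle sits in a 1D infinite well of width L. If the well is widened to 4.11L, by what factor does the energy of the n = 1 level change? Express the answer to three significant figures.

E_n ∝ 1/L², so the energy scales by 1/4.11² = 0.0592.

0.0592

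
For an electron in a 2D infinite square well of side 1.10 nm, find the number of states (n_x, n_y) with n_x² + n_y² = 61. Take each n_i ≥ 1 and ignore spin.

The level has n_x² + n_y² = 61. The ordered positive-integer solutions are (5, 6), (6, 5).
That gives 2 states.

degeneracy = 2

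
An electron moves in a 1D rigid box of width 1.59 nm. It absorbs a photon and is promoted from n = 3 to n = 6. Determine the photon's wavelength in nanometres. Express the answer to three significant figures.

E_1 = h²/(8m_eL²) = 2.383×10^-20 J, so ΔE = (6² − 3²)E_1 = 6.434×10^-19 J.
λ = hc/ΔE = (6.626×10^-34·2.998×10^8)/6.434×10^-19 = 3.09×10^-7 m = 309 nm.

λ = 309 nm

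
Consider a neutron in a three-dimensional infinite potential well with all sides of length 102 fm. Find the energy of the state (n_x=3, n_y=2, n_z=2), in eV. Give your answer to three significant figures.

For a 3D rectangular well E = (h²/8m_n)·Σ n_i²/L_i² = (6.626×10^-34)²/(8·1.675×10^-27) · [3²/(102 fm)² + 2²/(102 fm)² + 2²/(102 fm)²].
Evaluating gives E = 5.354×10^-14 J = 3.34×10^5 eV.

E = 3.34×10^5 eV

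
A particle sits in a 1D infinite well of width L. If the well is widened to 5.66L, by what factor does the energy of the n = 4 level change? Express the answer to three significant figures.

E_n ∝ 1/L², so the energy scales by 1/5.66² = 0.0312.

0.0312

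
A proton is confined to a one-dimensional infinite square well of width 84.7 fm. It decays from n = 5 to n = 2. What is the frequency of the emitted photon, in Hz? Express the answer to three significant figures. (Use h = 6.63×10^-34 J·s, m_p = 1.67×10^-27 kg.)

f = 1.45×10^20 Hz

E_1 = h²/(8m_pL²) = 4.586×10^-15 J and ΔE = (5² − 2²)E_1 = 9.631×10^-14 J.
f = ΔE/h = 9.631×10^-14/6.63×10^-34 = 1.45×10^20 Hz.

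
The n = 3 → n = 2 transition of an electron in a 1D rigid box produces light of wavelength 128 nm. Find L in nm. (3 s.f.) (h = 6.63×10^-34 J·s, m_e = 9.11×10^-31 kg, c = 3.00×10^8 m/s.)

L = 0.441 nm

The photon carries ΔE = hc/λ = 6.63×10^-34·3.00×10^8/1.28×10^-7 m = 1.554×10^-18 J.
Since ΔE = (3² − 2²)E_1, E_1 = 3.108×10^-19 J, and L = h/√(8m_eE_1) = 4.41×10^-10 m = 0.441 nm.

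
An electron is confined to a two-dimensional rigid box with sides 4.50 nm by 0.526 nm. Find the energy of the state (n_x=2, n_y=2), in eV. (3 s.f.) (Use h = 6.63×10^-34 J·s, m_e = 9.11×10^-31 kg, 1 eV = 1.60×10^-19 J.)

E = 5.52 eV

For a 2D rectangular well E = (h²/8m_e)·Σ n_i²/L_i² = (6.63×10^-34)²/(8·9.11×10^-31) · [2²/(4.50 nm)² + 2²/(0.526 nm)²].
Evaluating gives E = 8.839×10^-19 J = 5.52 eV.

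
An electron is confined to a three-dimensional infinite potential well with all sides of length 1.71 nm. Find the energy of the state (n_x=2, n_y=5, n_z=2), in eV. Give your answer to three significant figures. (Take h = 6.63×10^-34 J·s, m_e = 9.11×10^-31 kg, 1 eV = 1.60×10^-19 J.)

E = 4.25 eV

For a 3D rectangular well E = (h²/8m_e)·Σ n_i²/L_i² = (6.63×10^-34)²/(8·9.11×10^-31) · [2²/(1.71 nm)² + 5²/(1.71 nm)² + 2²/(1.71 nm)²].
Evaluating gives E = 6.807×10^-19 J = 4.25 eV.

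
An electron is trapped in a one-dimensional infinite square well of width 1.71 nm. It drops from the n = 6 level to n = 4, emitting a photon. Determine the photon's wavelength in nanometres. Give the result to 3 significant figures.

E_1 = h²/(8m_eL²) = 2.060×10^-20 J, so ΔE = (6² − 4²)E_1 = 4.120×10^-19 J.
λ = hc/ΔE = (6.626×10^-34·2.998×10^8)/4.120×10^-19 = 4.82×10^-7 m = 482 nm.

λ = 482 nm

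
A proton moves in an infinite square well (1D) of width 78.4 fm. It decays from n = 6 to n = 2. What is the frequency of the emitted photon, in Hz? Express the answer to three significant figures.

E_1 = h²/(8m_pL²) = 5.337×10^-15 J and ΔE = (6² − 2²)E_1 = 1.708×10^-13 J.
f = ΔE/h = 1.708×10^-13/6.626×10^-34 = 2.58×10^20 Hz.

f = 2.58×10^20 Hz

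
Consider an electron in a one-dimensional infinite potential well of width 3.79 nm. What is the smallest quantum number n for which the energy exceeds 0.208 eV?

n = 3

E_1 = h²/(8m_eL²) = 4.194×10^-21 J = 0.02618 eV.
Need n² > 0.208/0.02618 = 7.945, i.e. n > 2.819.
The smallest integer satisfying this is n = 3.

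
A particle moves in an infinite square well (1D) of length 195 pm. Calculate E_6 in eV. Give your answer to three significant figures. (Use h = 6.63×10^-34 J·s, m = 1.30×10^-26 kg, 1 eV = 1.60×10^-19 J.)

E_6 = 0.0250 eV

For an infinite well E_n = n²h²/(8mL²), so E_1 = h²/(8mL²) = (6.63×10^-34)²/(8·1.30×10^-26·(1.95×10^-10 m)²) = 1.112×10^-22 J.
Then E_6 = 6²·E_1 = 36·1.112×10^-22 J = 4.003×10^-21 J.
Converting, E_6 = 4.003×10^-21 J / (1.60×10^-19 J/eV) = 0.0250 eV.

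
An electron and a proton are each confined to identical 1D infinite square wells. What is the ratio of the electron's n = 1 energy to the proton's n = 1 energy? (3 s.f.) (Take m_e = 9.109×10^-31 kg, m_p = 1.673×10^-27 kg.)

E_n ∝ 1/m at fixed n and L, so the ratio is m_p/m_e = 1.673×10^-27/9.109×10^-31 = 1.84×10^3.

1.84×10^3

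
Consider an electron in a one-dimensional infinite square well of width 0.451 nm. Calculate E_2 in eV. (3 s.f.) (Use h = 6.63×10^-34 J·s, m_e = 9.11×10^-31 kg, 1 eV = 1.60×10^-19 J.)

For an infinite well E_n = n²h²/(8m_eL²), so E_1 = h²/(8m_eL²) = (6.63×10^-34)²/(8·9.11×10^-31·(4.51×10^-10 m)²) = 2.965×10^-19 J.
Then E_2 = 2²·E_1 = 4·2.965×10^-19 J = 1.186×10^-18 J.
Converting, E_2 = 1.186×10^-18 J / (1.60×10^-19 J/eV) = 7.41 eV.

E_2 = 7.41 eV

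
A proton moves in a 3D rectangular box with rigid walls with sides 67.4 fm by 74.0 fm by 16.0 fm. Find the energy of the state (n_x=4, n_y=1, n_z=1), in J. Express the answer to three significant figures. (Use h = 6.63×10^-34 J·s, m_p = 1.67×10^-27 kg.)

E = 2.50×10^-13 J

For a 3D rectangular well E = (h²/8m_p)·Σ n_i²/L_i² = (6.63×10^-34)²/(8·1.67×10^-27) · [4²/(67.4 fm)² + 1²/(74.0 fm)² + 1²/(16.0 fm)²].
Evaluating gives E = 2.50×10^-13 J.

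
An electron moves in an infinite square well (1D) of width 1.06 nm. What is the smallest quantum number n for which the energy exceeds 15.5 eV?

E_1 = h²/(8m_eL²) = 5.362×10^-20 J = 0.3347 eV.
Need n² > 15.5/0.3347 = 46.31, i.e. n > 6.805.
The smallest integer satisfying this is n = 7.

n = 7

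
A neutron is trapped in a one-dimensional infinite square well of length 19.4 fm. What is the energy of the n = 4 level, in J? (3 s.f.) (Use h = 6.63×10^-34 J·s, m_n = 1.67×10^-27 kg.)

E_4 = 1.40×10^-12 J

For an infinite well E_n = n²h²/(8m_nL²), so E_1 = h²/(8m_nL²) = (6.63×10^-34)²/(8·1.67×10^-27·(1.94×10^-14 m)²) = 8.742×10^-14 J.
Then E_4 = 4²·E_1 = 16·8.742×10^-14 J = 1.40×10^-12 J.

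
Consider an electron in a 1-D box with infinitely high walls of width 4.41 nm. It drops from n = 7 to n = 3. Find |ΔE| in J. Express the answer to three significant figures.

|ΔE| = 1.24×10^-19 J

E_1 = h²/(8m_eL²) = 3.098×10^-21 J.
|ΔE| = |7² − 3²|·E_1 = 40·3.098×10^-21 J = 1.24×10^-19 J.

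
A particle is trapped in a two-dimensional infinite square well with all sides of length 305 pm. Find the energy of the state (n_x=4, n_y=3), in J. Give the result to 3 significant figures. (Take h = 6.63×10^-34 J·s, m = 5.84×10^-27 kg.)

For a 2D rectangular well E = (h²/8m)·Σ n_i²/L_i² = (6.63×10^-34)²/(8·5.84×10^-27) · [4²/(305 pm)² + 3²/(305 pm)²].
Evaluating gives E = 2.53×10^-21 J.

E = 2.53×10^-21 J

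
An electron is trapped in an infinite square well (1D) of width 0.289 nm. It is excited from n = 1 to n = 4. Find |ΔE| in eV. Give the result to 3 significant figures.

E_1 = h²/(8m_eL²) = 7.214×10^-19 J.
|ΔE| = |1² − 4²|·E_1 = 15·7.214×10^-19 J = 1.082×10^-17 J = 67.5 eV.

|ΔE| = 67.5 eV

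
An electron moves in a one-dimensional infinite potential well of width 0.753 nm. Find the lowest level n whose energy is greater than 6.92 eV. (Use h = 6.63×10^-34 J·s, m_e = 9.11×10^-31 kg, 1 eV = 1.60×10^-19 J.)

E_1 = h²/(8m_eL²) = 1.064×10^-19 J = 0.6650 eV.
Need n² > 6.92/0.6650 = 10.41, i.e. n > 3.226.
The smallest integer satisfying this is n = 4.

n = 4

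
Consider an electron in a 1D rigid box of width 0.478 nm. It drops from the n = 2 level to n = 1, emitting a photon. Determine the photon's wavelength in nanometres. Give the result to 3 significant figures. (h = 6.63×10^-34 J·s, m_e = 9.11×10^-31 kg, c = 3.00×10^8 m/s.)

E_1 = h²/(8m_eL²) = 2.640×10^-19 J, so ΔE = (2² − 1²)E_1 = 7.920×10^-19 J.
λ = hc/ΔE = (6.63×10^-34·3.00×10^8)/7.920×10^-19 = 2.51×10^-7 m = 251 nm.

λ = 251 nm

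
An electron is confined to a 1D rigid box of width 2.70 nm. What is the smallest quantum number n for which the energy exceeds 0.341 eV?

n = 3

E_1 = h²/(8m_eL²) = 8.264×10^-21 J = 0.05159 eV.
Need n² > 0.341/0.05159 = 6.610, i.e. n > 2.571.
The smallest integer satisfying this is n = 3.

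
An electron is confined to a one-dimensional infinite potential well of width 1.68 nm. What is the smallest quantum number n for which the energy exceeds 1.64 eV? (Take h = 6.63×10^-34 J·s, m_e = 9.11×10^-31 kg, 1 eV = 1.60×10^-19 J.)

n = 4

E_1 = h²/(8m_eL²) = 2.137×10^-20 J = 0.1336 eV.
Need n² > 1.64/0.1336 = 12.28, i.e. n > 3.504.
The smallest integer satisfying this is n = 4.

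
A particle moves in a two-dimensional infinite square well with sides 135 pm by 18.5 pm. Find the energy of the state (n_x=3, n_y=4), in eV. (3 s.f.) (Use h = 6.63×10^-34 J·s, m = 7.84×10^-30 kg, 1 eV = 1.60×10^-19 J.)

E = 2.07×10^3 eV

For a 2D rectangular well E = (h²/8m)·Σ n_i²/L_i² = (6.63×10^-34)²/(8·7.84×10^-30) · [3²/(135 pm)² + 4²/(18.5 pm)²].
Evaluating gives E = 3.311×10^-16 J = 2.07×10^3 eV.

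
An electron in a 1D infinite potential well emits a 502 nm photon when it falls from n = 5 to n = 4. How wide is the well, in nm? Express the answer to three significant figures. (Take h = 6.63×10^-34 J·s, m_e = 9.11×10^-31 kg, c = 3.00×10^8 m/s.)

L = 1.17 nm

The photon carries ΔE = hc/λ = 6.63×10^-34·3.00×10^8/5.02×10^-7 m = 3.962×10^-19 J.
Since ΔE = (5² − 4²)E_1, E_1 = 4.402×10^-20 J, and L = h/√(8m_eE_1) = 1.17×10^-9 m = 1.17 nm.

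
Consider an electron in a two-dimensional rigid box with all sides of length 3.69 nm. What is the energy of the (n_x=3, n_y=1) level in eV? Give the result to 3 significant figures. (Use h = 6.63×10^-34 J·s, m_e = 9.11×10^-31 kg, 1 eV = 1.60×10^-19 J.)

E = 0.277 eV

For a 2D rectangular well E = (h²/8m_e)·Σ n_i²/L_i² = (6.63×10^-34)²/(8·9.11×10^-31) · [3²/(3.69 nm)² + 1²/(3.69 nm)²].
Evaluating gives E = 4.430×10^-20 J = 0.277 eV.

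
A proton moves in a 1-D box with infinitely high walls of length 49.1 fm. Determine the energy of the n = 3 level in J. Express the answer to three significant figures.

For an infinite well E_n = n²h²/(8m_pL²), so E_1 = h²/(8m_pL²) = (6.626×10^-34)²/(8·1.673×10^-27·(4.91×10^-14 m)²) = 1.361×10^-14 J.
Then E_3 = 3²·E_1 = 9·1.361×10^-14 J = 1.22×10^-13 J.

E_3 = 1.22×10^-13 J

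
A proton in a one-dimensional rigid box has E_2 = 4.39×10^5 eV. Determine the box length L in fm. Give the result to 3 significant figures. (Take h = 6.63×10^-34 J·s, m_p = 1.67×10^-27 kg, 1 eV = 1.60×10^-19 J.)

From E_n = n²h²/(8m_pL²), L = n·h/√(8m_pE_n).
E_2 = 4.39×10^5 eV = 7.024×10^-14 J, so L = 2·6.63×10^-34/√(8·1.67×10^-27·7.024×10^-14) = 4.33×10^-14 m = 43.3 fm.

L = 43.3 fm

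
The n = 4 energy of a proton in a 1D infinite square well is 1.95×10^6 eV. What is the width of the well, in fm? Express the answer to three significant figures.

From E_n = n²h²/(8m_pL²), L = n·h/√(8m_pE_n).
E_4 = 1.95×10^6 eV = 3.124×10^-13 J, so L = 4·6.626×10^-34/√(8·1.673×10^-27·3.124×10^-13) = 4.10×10^-14 m = 41.0 fm.

L = 41.0 fm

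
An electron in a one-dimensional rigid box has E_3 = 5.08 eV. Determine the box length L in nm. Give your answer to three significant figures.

L = 0.816 nm

From E_n = n²h²/(8m_eL²), L = n·h/√(8m_eE_n).
E_3 = 5.08 eV = 8.138×10^-19 J, so L = 3·6.626×10^-34/√(8·9.109×10^-31·8.138×10^-19) = 8.16×10^-10 m = 0.816 nm.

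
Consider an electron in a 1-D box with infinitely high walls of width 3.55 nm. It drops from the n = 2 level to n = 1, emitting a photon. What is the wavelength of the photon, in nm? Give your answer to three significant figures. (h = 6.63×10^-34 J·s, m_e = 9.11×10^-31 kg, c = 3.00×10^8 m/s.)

λ = 1.39×10^4 nm

E_1 = h²/(8m_eL²) = 4.786×10^-21 J, so ΔE = (2² − 1²)E_1 = 1.436×10^-20 J.
λ = hc/ΔE = (6.63×10^-34·3.00×10^8)/1.436×10^-20 = 1.39×10^-5 m = 1.39×10^4 nm.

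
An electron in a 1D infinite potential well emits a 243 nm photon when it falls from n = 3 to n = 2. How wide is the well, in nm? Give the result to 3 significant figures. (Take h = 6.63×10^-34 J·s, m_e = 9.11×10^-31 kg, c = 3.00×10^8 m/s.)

L = 0.607 nm

The photon carries ΔE = hc/λ = 6.63×10^-34·3.00×10^8/2.43×10^-7 m = 8.185×10^-19 J.
Since ΔE = (3² − 2²)E_1, E_1 = 1.637×10^-19 J, and L = h/√(8m_eE_1) = 6.07×10^-10 m = 0.607 nm.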